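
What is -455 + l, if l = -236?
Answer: -691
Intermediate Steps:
-455 + l = -455 - 236 = -691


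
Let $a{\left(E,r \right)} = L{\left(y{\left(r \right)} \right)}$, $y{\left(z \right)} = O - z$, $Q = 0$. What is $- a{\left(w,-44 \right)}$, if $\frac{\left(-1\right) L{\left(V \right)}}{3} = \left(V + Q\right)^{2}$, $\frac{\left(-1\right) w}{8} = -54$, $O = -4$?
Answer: $4800$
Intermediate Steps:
$w = 432$ ($w = \left(-8\right) \left(-54\right) = 432$)
$y{\left(z \right)} = -4 - z$
$L{\left(V \right)} = - 3 V^{2}$ ($L{\left(V \right)} = - 3 \left(V + 0\right)^{2} = - 3 V^{2}$)
$a{\left(E,r \right)} = - 3 \left(-4 - r\right)^{2}$
$- a{\left(w,-44 \right)} = - \left(-3\right) \left(4 - 44\right)^{2} = - \left(-3\right) \left(-40\right)^{2} = - \left(-3\right) 1600 = \left(-1\right) \left(-4800\right) = 4800$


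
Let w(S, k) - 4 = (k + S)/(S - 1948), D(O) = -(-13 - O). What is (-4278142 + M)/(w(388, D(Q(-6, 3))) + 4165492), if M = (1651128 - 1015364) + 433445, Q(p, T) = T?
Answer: -1251483870/1624543339 ≈ -0.77036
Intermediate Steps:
D(O) = 13 + O
w(S, k) = 4 + (S + k)/(-1948 + S) (w(S, k) = 4 + (k + S)/(S - 1948) = 4 + (S + k)/(-1948 + S))
M = 1069209 (M = 635764 + 433445 = 1069209)
(-4278142 + M)/(w(388, D(Q(-6, 3))) + 4165492) = (-4278142 + 1069209)/((-7792 + (13 + 3) + 5*388)/(-1948 + 388) + 4165492) = -3208933/((-7792 + 16 + 1940)/(-1560) + 4165492) = -3208933/(-1/1560*(-5836) + 4165492) = -3208933/(1459/390 + 4165492) = -3208933/1624543339/390 = -3208933*390/1624543339 = -1251483870/1624543339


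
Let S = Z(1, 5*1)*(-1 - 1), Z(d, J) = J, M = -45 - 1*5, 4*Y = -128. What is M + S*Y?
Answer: 270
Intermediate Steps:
Y = -32 (Y = (1/4)*(-128) = -32)
M = -50 (M = -45 - 5 = -50)
S = -10 (S = (5*1)*(-1 - 1) = 5*(-2) = -10)
M + S*Y = -50 - 10*(-32) = -50 + 320 = 270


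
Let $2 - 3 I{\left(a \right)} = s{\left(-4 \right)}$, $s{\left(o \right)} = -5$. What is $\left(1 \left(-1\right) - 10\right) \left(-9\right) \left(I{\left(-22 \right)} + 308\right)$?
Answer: $30723$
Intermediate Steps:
$I{\left(a \right)} = \frac{7}{3}$ ($I{\left(a \right)} = \frac{2}{3} - - \frac{5}{3} = \frac{2}{3} + \frac{5}{3} = \frac{7}{3}$)
$\left(1 \left(-1\right) - 10\right) \left(-9\right) \left(I{\left(-22 \right)} + 308\right) = \left(1 \left(-1\right) - 10\right) \left(-9\right) \left(\frac{7}{3} + 308\right) = \left(-1 - 10\right) \left(-9\right) \frac{931}{3} = \left(-11\right) \left(-9\right) \frac{931}{3} = 99 \cdot \frac{931}{3} = 30723$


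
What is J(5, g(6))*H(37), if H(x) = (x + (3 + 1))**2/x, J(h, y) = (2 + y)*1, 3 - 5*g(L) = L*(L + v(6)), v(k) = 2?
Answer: -11767/37 ≈ -318.03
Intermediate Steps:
g(L) = 3/5 - L*(2 + L)/5 (g(L) = 3/5 - L*(L + 2)/5 = 3/5 - L*(2 + L)/5)
J(h, y) = 2 + y
H(x) = (4 + x)**2/x (H(x) = (x + 4)**2/x = (4 + x)**2/x)
J(5, g(6))*H(37) = (2 + (3/5 - 2/5*6 - 1/5*6**2))*((4 + 37)**2/37) = (2 + (3/5 - 12/5 - 1/5*36))*((1/37)*41**2) = (2 + (3/5 - 12/5 - 36/5))*((1/37)*1681) = (2 - 9)*(1681/37) = -7*1681/37 = -11767/37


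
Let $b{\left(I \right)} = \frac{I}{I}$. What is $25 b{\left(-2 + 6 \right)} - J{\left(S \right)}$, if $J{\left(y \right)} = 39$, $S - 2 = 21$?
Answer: $-14$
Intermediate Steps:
$S = 23$ ($S = 2 + 21 = 23$)
$b{\left(I \right)} = 1$
$25 b{\left(-2 + 6 \right)} - J{\left(S \right)} = 25 \cdot 1 - 39 = 25 - 39 = -14$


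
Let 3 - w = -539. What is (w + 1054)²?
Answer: 2547216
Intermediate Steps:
w = 542 (w = 3 - 1*(-539) = 3 + 539 = 542)
(w + 1054)² = (542 + 1054)² = 1596² = 2547216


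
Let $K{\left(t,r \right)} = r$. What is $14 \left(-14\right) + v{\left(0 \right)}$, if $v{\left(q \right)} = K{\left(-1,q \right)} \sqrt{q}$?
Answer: $-196$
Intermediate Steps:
$v{\left(q \right)} = q^{\frac{3}{2}}$ ($v{\left(q \right)} = q \sqrt{q} = q^{\frac{3}{2}}$)
$14 \left(-14\right) + v{\left(0 \right)} = 14 \left(-14\right) + 0^{\frac{3}{2}} = -196 + 0 = -196$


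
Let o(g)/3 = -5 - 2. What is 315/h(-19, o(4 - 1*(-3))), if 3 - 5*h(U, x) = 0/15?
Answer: 525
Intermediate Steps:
o(g) = -21 (o(g) = 3*(-5 - 2) = 3*(-7) = -21)
h(U, x) = 3/5 (h(U, x) = 3/5 - 0/15 = 3/5 - 1/5*0 = 3/5 + 0 = 3/5)
315/h(-19, o(4 - 1*(-3))) = 315/(3/5) = 315*(5/3) = 525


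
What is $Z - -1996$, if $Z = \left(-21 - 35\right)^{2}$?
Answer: $5132$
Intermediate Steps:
$Z = 3136$ ($Z = \left(-56\right)^{2} = 3136$)
$Z - -1996 = 3136 - -1996 = 3136 + \left(-8 + 2004\right) = 3136 + 1996 = 5132$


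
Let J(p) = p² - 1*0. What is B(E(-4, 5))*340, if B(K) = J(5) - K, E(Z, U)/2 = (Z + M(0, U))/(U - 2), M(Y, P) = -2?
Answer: 9860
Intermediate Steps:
J(p) = p² (J(p) = p² + 0 = p²)
E(Z, U) = 2*(-2 + Z)/(-2 + U) (E(Z, U) = 2*((Z - 2)/(U - 2)) = 2*((-2 + Z)/(-2 + U)) = 2*(-2 + Z)/(-2 + U))
B(K) = 25 - K (B(K) = 5² - K = 25 - K)
B(E(-4, 5))*340 = (25 - 2*(-2 - 4)/(-2 + 5))*340 = (25 - 2*(-6)/3)*340 = (25 - 1*(-4))*340 = (25 + 4)*340 = 29*340 = 9860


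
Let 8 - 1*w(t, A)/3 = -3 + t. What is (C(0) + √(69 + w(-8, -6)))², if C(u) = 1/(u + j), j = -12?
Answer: 18145/144 - √14/2 ≈ 124.14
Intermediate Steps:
w(t, A) = 33 - 3*t (w(t, A) = 24 - 3*(-3 + t) = 24 + (9 - 3*t) = 33 - 3*t)
C(u) = 1/(-12 + u) (C(u) = 1/(u - 12) = 1/(-12 + u))
(C(0) + √(69 + w(-8, -6)))² = (1/(-12 + 0) + √(69 + (33 - 3*(-8))))² = (1/(-12) + √(69 + (33 + 24)))² = (-1/12 + √(69 + 57))² = (-1/12 + √126)² = (-1/12 + 3*√14)²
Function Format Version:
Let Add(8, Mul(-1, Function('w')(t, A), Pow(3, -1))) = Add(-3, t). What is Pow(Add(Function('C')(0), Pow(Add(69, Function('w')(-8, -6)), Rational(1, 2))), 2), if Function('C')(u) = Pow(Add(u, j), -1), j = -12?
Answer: Add(Rational(18145, 144), Mul(Rational(-1, 2), Pow(14, Rational(1, 2)))) ≈ 124.14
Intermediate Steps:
Function('w')(t, A) = Add(33, Mul(-3, t)) (Function('w')(t, A) = Add(24, Mul(-3, Add(-3, t))) = Add(24, Add(9, Mul(-3, t))) = Add(33, Mul(-3, t)))
Function('C')(u) = Pow(Add(-12, u), -1) (Function('C')(u) = Pow(Add(u, -12), -1) = Pow(Add(-12, u), -1))
Pow(Add(Function('C')(0), Pow(Add(69, Function('w')(-8, -6)), Rational(1, 2))), 2) = Pow(Add(Pow(Add(-12, 0), -1), Pow(Add(69, Add(33, Mul(-3, -8))), Rational(1, 2))), 2) = Pow(Add(Pow(-12, -1), Pow(Add(69, Add(33, 24)), Rational(1, 2))), 2) = Pow(Add(Rational(-1, 12), Pow(Add(69, 57), Rational(1, 2))), 2) = Pow(Add(Rational(-1, 12), Pow(126, Rational(1, 2))), 2) = Pow(Add(Rational(-1, 12), Mul(3, Pow(14, Rational(1, 2)))), 2)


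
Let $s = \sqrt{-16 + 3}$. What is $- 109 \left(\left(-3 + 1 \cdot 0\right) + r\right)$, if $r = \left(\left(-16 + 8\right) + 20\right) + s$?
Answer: $-981 - 109 i \sqrt{13} \approx -981.0 - 393.0 i$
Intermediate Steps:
$s = i \sqrt{13}$ ($s = \sqrt{-13} = i \sqrt{13} \approx 3.6056 i$)
$r = 12 + i \sqrt{13}$ ($r = \left(\left(-16 + 8\right) + 20\right) + i \sqrt{13} = \left(-8 + 20\right) + i \sqrt{13} = 12 + i \sqrt{13} \approx 12.0 + 3.6056 i$)
$- 109 \left(\left(-3 + 1 \cdot 0\right) + r\right) = - 109 \left(\left(-3 + 1 \cdot 0\right) + \left(12 + i \sqrt{13}\right)\right) = - 109 \left(\left(-3 + 0\right) + \left(12 + i \sqrt{13}\right)\right) = - 109 \left(-3 + \left(12 + i \sqrt{13}\right)\right) = - 109 \left(9 + i \sqrt{13}\right) = -981 - 109 i \sqrt{13}$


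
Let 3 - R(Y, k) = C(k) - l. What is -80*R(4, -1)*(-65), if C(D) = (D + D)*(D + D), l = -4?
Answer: -26000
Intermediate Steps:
C(D) = 4*D**2 (C(D) = (2*D)*(2*D) = 4*D**2)
R(Y, k) = -1 - 4*k**2 (R(Y, k) = 3 - (4*k**2 - 1*(-4)) = 3 - (4*k**2 + 4) = 3 - (4 + 4*k**2) = 3 + (-4 - 4*k**2) = -1 - 4*k**2)
-80*R(4, -1)*(-65) = -80*(-1 - 4*(-1)**2)*(-65) = -80*(-1 - 4*1)*(-65) = -80*(-1 - 4)*(-65) = -80*(-5)*(-65) = 400*(-65) = -26000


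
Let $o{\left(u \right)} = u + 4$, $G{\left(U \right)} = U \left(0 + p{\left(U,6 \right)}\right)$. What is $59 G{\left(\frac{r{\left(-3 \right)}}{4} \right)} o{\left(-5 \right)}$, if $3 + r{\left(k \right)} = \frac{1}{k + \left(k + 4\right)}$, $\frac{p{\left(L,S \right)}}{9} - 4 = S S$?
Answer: $18585$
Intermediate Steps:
$p{\left(L,S \right)} = 36 + 9 S^{2}$ ($p{\left(L,S \right)} = 36 + 9 S S = 36 + 9 S^{2}$)
$r{\left(k \right)} = -3 + \frac{1}{4 + 2 k}$ ($r{\left(k \right)} = -3 + \frac{1}{k + \left(k + 4\right)} = -3 + \frac{1}{k + \left(4 + k\right)} = -3 + \frac{1}{4 + 2 k}$)
$G{\left(U \right)} = 360 U$ ($G{\left(U \right)} = U \left(0 + \left(36 + 9 \cdot 6^{2}\right)\right) = U \left(0 + \left(36 + 9 \cdot 36\right)\right) = U \left(0 + \left(36 + 324\right)\right) = U \left(0 + 360\right) = U 360 = 360 U$)
$o{\left(u \right)} = 4 + u$
$59 G{\left(\frac{r{\left(-3 \right)}}{4} \right)} o{\left(-5 \right)} = 59 \cdot 360 \frac{\frac{1}{2} \frac{1}{2 - 3} \left(-11 - -18\right)}{4} \left(4 - 5\right) = 59 \cdot 360 \frac{-11 + 18}{2 \left(-1\right)} \frac{1}{4} \left(-1\right) = 59 \cdot 360 \cdot \frac{1}{2} \left(-1\right) 7 \cdot \frac{1}{4} \left(-1\right) = 59 \cdot 360 \left(\left(- \frac{7}{2}\right) \frac{1}{4}\right) \left(-1\right) = 59 \cdot 360 \left(- \frac{7}{8}\right) \left(-1\right) = 59 \left(-315\right) \left(-1\right) = \left(-18585\right) \left(-1\right) = 18585$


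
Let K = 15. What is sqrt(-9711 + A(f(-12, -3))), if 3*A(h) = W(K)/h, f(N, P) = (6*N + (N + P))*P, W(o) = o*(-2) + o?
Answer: 4*I*sqrt(4593919)/87 ≈ 98.545*I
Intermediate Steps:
W(o) = -o (W(o) = -2*o + o = -o)
f(N, P) = P*(P + 7*N) (f(N, P) = (P + 7*N)*P = P*(P + 7*N))
A(h) = -5/h (A(h) = ((-1*15)/h)/3 = (-15/h)/3 = -5/h)
sqrt(-9711 + A(f(-12, -3))) = sqrt(-9711 - 5*(-1/(3*(-3 + 7*(-12))))) = sqrt(-9711 - 5*(-1/(3*(-3 - 84)))) = sqrt(-9711 - 5/((-3*(-87)))) = sqrt(-9711 - 5/261) = sqrt(-2534576/261) = 4*I*sqrt(4593919)/87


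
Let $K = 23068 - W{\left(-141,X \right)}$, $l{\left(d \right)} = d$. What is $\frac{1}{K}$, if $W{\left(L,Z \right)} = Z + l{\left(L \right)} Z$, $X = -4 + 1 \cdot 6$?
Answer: $\frac{1}{23348} \approx 4.283 \cdot 10^{-5}$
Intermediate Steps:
$X = 2$ ($X = -4 + 6 = 2$)
$W{\left(L,Z \right)} = Z + L Z$
$K = 23348$ ($K = 23068 - 2 \left(1 - 141\right) = 23068 - 2 \left(-140\right) = 23068 - -280 = 23068 + 280 = 23348$)
$\frac{1}{K} = \frac{1}{23348}$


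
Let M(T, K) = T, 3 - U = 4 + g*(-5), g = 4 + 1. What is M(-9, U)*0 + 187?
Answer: 187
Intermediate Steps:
g = 5
U = 24 (U = 3 - (4 + 5*(-5)) = 3 - (4 - 25) = 3 - 1*(-21) = 3 + 21 = 24)
M(-9, U)*0 + 187 = -9*0 + 187 = 0 + 187 = 187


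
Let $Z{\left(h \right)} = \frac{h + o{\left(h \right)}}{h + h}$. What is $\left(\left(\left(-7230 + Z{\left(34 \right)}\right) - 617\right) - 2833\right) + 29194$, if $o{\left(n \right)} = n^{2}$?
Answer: $\frac{37063}{2} \approx 18532.0$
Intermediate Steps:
$Z{\left(h \right)} = \frac{h + h^{2}}{2 h}$ ($Z{\left(h \right)} = \frac{h + h^{2}}{h + h} = \frac{h + h^{2}}{2 h}$)
$\left(\left(\left(-7230 + Z{\left(34 \right)}\right) - 617\right) - 2833\right) + 29194 = \left(\left(\left(-7230 + \left(\frac{1}{2} + \frac{1}{2} \cdot 34\right)\right) - 617\right) - 2833\right) + 29194 = \left(\left(\left(-7230 + \left(\frac{1}{2} + 17\right)\right) - 617\right) - 2833\right) + 29194 = \left(\left(\left(-7230 + \frac{35}{2}\right) - 617\right) - 2833\right) + 29194 = \left(\left(- \frac{14425}{2} - 617\right) - 2833\right) + 29194 = \left(- \frac{15659}{2} - 2833\right) + 29194 = - \frac{21325}{2} + 29194 = \frac{37063}{2}$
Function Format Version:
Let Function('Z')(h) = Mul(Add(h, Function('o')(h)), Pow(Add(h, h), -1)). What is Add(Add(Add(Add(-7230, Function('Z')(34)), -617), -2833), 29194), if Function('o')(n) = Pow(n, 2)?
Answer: Rational(37063, 2) ≈ 18532.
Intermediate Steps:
Function('Z')(h) = Mul(Rational(1, 2), Pow(h, -1), Add(h, Pow(h, 2))) (Function('Z')(h) = Mul(Add(h, Pow(h, 2)), Pow(Add(h, h), -1)) = Mul(Add(h, Pow(h, 2)), Pow(Mul(2, h), -1)) = Mul(Add(h, Pow(h, 2)), Mul(Rational(1, 2), Pow(h, -1))) = Mul(Rational(1, 2), Pow(h, -1), Add(h, Pow(h, 2))))
Add(Add(Add(Add(-7230, Function('Z')(34)), -617), -2833), 29194) = Add(Add(Add(Add(-7230, Add(Rational(1, 2), Mul(Rational(1, 2), 34))), -617), -2833), 29194) = Add(Add(Add(Add(-7230, Add(Rational(1, 2), 17)), -617), -2833), 29194) = Add(Add(Add(Add(-7230, Rational(35, 2)), -617), -2833), 29194) = Add(Add(Add(Rational(-14425, 2), -617), -2833), 29194) = Add(Add(Rational(-15659, 2), -2833), 29194) = Add(Rational(-21325, 2), 29194) = Rational(37063, 2)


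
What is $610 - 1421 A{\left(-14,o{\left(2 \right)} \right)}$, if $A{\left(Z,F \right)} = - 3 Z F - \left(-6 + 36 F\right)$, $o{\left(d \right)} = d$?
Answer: $-24968$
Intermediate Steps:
$A{\left(Z,F \right)} = 6 - 36 F - 3 F Z$ ($A{\left(Z,F \right)} = - 3 F Z - \left(-6 + 36 F\right) = 6 - 36 F - 3 F Z$)
$610 - 1421 A{\left(-14,o{\left(2 \right)} \right)} = 610 - 1421 \left(6 - 72 - 6 \left(-14\right)\right) = 610 - 1421 \left(6 - 72 + 84\right) = 610 - 25578 = -24968$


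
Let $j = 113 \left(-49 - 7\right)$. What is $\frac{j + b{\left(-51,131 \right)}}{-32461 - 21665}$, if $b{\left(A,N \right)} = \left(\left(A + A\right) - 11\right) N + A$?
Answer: $\frac{10591}{27063} \approx 0.39135$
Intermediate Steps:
$b{\left(A,N \right)} = A + N \left(-11 + 2 A\right)$ ($b{\left(A,N \right)} = \left(2 A - 11\right) N + A = \left(-11 + 2 A\right) N + A = N \left(-11 + 2 A\right) + A = A + N \left(-11 + 2 A\right)$)
$j = -6328$ ($j = 113 \left(-56\right) = -6328$)
$\frac{j + b{\left(-51,131 \right)}}{-32461 - 21665} = \frac{-6328 - \left(1492 + 13362\right)}{-32461 - 21665} = \frac{-6328 - 14854}{-54126} = \left(-6328 - 14854\right) \left(- \frac{1}{54126}\right) = \left(-21182\right) \left(- \frac{1}{54126}\right) = \frac{10591}{27063}$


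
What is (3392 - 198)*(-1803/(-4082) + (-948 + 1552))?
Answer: 3940327607/2041 ≈ 1.9306e+6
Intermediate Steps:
(3392 - 198)*(-1803/(-4082) + (-948 + 1552)) = 3194*(-1803*(-1/4082) + 604) = 3194*(1803/4082 + 604) = 3194*(2467331/4082) = 3940327607/2041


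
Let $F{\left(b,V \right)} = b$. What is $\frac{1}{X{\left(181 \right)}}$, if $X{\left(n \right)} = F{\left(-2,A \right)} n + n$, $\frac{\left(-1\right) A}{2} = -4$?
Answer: $- \frac{1}{181} \approx -0.0055249$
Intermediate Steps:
$A = 8$ ($A = \left(-2\right) \left(-4\right) = 8$)
$X{\left(n \right)} = - n$ ($X{\left(n \right)} = - 2 n + n = - n$)
$\frac{1}{X{\left(181 \right)}} = \frac{1}{\left(-1\right) 181} = \frac{1}{-181} = - \frac{1}{181}$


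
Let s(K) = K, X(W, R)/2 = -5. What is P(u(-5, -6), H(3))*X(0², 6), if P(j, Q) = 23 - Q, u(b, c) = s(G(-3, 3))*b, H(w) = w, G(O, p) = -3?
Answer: -200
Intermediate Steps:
X(W, R) = -10 (X(W, R) = 2*(-5) = -10)
u(b, c) = -3*b
P(u(-5, -6), H(3))*X(0², 6) = (23 - 1*3)*(-10) = (23 - 3)*(-10) = 20*(-10) = -200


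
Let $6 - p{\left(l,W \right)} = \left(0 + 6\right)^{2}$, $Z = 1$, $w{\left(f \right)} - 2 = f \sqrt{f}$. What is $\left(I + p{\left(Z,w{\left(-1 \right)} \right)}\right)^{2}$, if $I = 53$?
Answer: $529$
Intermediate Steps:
$w{\left(f \right)} = 2 + f^{\frac{3}{2}}$ ($w{\left(f \right)} = 2 + f \sqrt{f} = 2 + f^{\frac{3}{2}}$)
$p{\left(l,W \right)} = -30$ ($p{\left(l,W \right)} = 6 - \left(0 + 6\right)^{2} = 6 - 6^{2} = 6 - 36 = -30$)
$\left(I + p{\left(Z,w{\left(-1 \right)} \right)}\right)^{2} = \left(53 - 30\right)^{2} = 23^{2} = 529$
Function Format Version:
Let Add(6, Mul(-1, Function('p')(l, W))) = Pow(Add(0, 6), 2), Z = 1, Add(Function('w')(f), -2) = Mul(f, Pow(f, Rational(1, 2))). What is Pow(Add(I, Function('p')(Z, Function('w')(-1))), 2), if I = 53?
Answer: 529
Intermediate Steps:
Function('w')(f) = Add(2, Pow(f, Rational(3, 2))) (Function('w')(f) = Add(2, Mul(f, Pow(f, Rational(1, 2)))) = Add(2, Pow(f, Rational(3, 2))))
Function('p')(l, W) = -30 (Function('p')(l, W) = Add(6, Mul(-1, Pow(Add(0, 6), 2))) = Add(6, Mul(-1, Pow(6, 2))) = Add(6, Mul(-1, 36)) = Add(6, -36) = -30)
Pow(Add(I, Function('p')(Z, Function('w')(-1))), 2) = Pow(Add(53, -30), 2) = Pow(23, 2) = 529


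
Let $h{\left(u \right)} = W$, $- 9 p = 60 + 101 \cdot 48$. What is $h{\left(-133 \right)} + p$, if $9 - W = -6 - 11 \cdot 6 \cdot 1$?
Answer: $- \frac{1393}{3} \approx -464.33$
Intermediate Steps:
$p = - \frac{1636}{3}$ ($p = - \frac{60 + 101 \cdot 48}{9} = - \frac{60 + 4848}{9} = \left(- \frac{1}{9}\right) 4908 = - \frac{1636}{3} \approx -545.33$)
$W = 81$ ($W = 9 - \left(-6 - 11 \cdot 6 \cdot 1\right) = 9 - \left(-6 - 66\right) = 9 - -72 = 9 + 72 = 81$)
$h{\left(u \right)} = 81$
$h{\left(-133 \right)} + p = 81 - \frac{1636}{3} = - \frac{1393}{3}$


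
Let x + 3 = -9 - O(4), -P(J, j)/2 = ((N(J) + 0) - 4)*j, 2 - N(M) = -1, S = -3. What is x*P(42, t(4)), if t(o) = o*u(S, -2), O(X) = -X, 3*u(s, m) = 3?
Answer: -64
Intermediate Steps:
u(s, m) = 1 (u(s, m) = (⅓)*3 = 1)
N(M) = 3 (N(M) = 2 - 1*(-1) = 2 + 1 = 3)
t(o) = o (t(o) = o*1 = o)
P(J, j) = 2*j (P(J, j) = -2*((3 + 0) - 4)*j = -2*(3 - 4)*j = -(-2)*j = 2*j)
x = -8 (x = -3 + (-9 - (-1)*4) = -3 + (-9 - 1*(-4)) = -3 + (-9 + 4) = -3 - 5 = -8)
x*P(42, t(4)) = -16*4 = -8*8 = -64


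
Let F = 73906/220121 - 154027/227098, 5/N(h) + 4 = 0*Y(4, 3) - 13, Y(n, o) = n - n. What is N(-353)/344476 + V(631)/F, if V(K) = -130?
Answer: 38056253285119619285/100260233138892068 ≈ 379.57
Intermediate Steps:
Y(n, o) = 0
N(h) = -5/17 (N(h) = 5/(-4 + (0*0 - 13)) = 5/(-4 + (0 - 13)) = 5/(-4 - 13) = 5/(-17) = 5*(-1/17) = -5/17)
F = -17120672479/49989038858 (F = 73906*(1/220121) - 154027*1/227098 = 73906/220121 - 154027/227098 = -17120672479/49989038858 ≈ -0.34249)
N(-353)/344476 + V(631)/F = -5/17/344476 - 130/(-17120672479/49989038858) = -5/17*1/344476 - 130*(-49989038858/17120672479) = -5/5856092 + 6498575051540/17120672479 = 38056253285119619285/100260233138892068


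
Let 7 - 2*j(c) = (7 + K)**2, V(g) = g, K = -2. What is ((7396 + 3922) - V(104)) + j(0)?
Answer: 11205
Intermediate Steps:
j(c) = -9 (j(c) = 7/2 - (7 - 2)**2/2 = 7/2 - 1/2*5**2 = 7/2 - 1/2*25 = 7/2 - 25/2 = -9)
((7396 + 3922) - V(104)) + j(0) = ((7396 + 3922) - 1*104) - 9 = (11318 - 104) - 9 = 11214 - 9 = 11205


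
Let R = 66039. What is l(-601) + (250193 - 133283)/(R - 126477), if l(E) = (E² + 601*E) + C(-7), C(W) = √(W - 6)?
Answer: -19485/10073 + I*√13 ≈ -1.9344 + 3.6056*I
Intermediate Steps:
C(W) = √(-6 + W)
l(E) = E² + 601*E + I*√13 (l(E) = (E² + 601*E) + √(-6 - 7) = (E² + 601*E) + √(-13) = (E² + 601*E) + I*√13 = E² + 601*E + I*√13)
l(-601) + (250193 - 133283)/(R - 126477) = ((-601)² + 601*(-601) + I*√13) + (250193 - 133283)/(66039 - 126477) = (361201 - 361201 + I*√13) + 116910/(-60438) = I*√13 + 116910*(-1/60438) = I*√13 - 19485/10073 = -19485/10073 + I*√13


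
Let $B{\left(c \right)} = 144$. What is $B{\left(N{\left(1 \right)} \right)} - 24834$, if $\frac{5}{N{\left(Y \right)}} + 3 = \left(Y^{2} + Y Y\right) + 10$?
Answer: $-24690$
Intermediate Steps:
$N{\left(Y \right)} = \frac{5}{7 + 2 Y^{2}}$ ($N{\left(Y \right)} = \frac{5}{-3 + \left(\left(Y^{2} + Y Y\right) + 10\right)} = \frac{5}{-3 + \left(\left(Y^{2} + Y^{2}\right) + 10\right)} = \frac{5}{-3 + \left(2 Y^{2} + 10\right)} = \frac{5}{-3 + \left(10 + 2 Y^{2}\right)} = \frac{5}{7 + 2 Y^{2}}$)
$B{\left(N{\left(1 \right)} \right)} - 24834 = 144 - 24834 = -24690$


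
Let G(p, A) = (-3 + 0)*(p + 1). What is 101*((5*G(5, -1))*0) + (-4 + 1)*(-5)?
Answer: 15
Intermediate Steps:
G(p, A) = -3 - 3*p (G(p, A) = -3*(1 + p) = -3 - 3*p)
101*((5*G(5, -1))*0) + (-4 + 1)*(-5) = 101*((5*(-3 - 3*5))*0) + (-4 + 1)*(-5) = 101*((5*(-3 - 15))*0) - 3*(-5) = 101*((5*(-18))*0) + 15 = 101*(-90*0) + 15 = 101*0 + 15 = 0 + 15 = 15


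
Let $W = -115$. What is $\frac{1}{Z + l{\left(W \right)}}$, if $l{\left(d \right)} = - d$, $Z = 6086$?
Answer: $\frac{1}{6201} \approx 0.00016126$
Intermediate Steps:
$\frac{1}{Z + l{\left(W \right)}} = \frac{1}{6086 - -115} = \frac{1}{6086 + 115} = \frac{1}{6201}$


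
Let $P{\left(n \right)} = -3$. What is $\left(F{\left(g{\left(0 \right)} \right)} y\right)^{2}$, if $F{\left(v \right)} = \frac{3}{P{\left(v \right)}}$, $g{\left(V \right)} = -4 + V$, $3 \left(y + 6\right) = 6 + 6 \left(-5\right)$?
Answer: $196$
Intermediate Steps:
$y = -14$ ($y = -6 + \frac{6 + 6 \left(-5\right)}{3} = -6 + \frac{6 - 30}{3} = -6 + \frac{1}{3} \left(-24\right) = -6 - 8 = -14$)
$F{\left(v \right)} = -1$ ($F{\left(v \right)} = \frac{3}{-3} = 3 \left(- \frac{1}{3}\right) = -1$)
$\left(F{\left(g{\left(0 \right)} \right)} y\right)^{2} = \left(\left(-1\right) \left(-14\right)\right)^{2} = 14^{2} = 196$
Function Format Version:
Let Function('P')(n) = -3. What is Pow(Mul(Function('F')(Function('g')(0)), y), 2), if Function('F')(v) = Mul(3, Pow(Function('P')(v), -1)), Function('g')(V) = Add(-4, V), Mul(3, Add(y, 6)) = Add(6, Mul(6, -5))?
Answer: 196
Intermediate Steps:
y = -14 (y = Add(-6, Mul(Rational(1, 3), Add(6, Mul(6, -5)))) = Add(-6, Mul(Rational(1, 3), Add(6, -30))) = Add(-6, Mul(Rational(1, 3), -24)) = Add(-6, -8) = -14)
Function('F')(v) = -1 (Function('F')(v) = Mul(3, Pow(-3, -1)) = Mul(3, Rational(-1, 3)) = -1)
Pow(Mul(Function('F')(Function('g')(0)), y), 2) = Pow(Mul(-1, -14), 2) = Pow(14, 2) = 196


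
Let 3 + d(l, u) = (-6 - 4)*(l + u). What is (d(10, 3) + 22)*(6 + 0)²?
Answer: -3996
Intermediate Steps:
d(l, u) = -3 - 10*l - 10*u (d(l, u) = -3 + (-6 - 4)*(l + u) = -3 - 10*(l + u) = -3 + (-10*l - 10*u) = -3 - 10*l - 10*u)
(d(10, 3) + 22)*(6 + 0)² = ((-3 - 10*10 - 10*3) + 22)*(6 + 0)² = ((-3 - 100 - 30) + 22)*6² = (-133 + 22)*36 = -111*36 = -3996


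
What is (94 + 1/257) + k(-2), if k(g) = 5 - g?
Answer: 25958/257 ≈ 101.00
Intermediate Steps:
(94 + 1/257) + k(-2) = (94 + 1/257) + (5 - 1*(-2)) = (94 + 1/257) + (5 + 2) = 24159/257 + 7 = 25958/257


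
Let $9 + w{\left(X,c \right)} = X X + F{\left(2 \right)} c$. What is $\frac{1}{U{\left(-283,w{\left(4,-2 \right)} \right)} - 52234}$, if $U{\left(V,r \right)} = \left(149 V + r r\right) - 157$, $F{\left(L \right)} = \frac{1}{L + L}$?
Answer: $- \frac{4}{378063} \approx -1.058 \cdot 10^{-5}$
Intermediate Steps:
$F{\left(L \right)} = \frac{1}{2 L}$
$w{\left(X,c \right)} = -9 + X^{2} + \frac{c}{4}$ ($w{\left(X,c \right)} = -9 + \left(X X + \frac{1}{2 \cdot 2} c\right) = -9 + \left(X^{2} + \frac{1}{2} \cdot \frac{1}{2} c\right) = -9 + \left(X^{2} + \frac{c}{4}\right) = -9 + X^{2} + \frac{c}{4}$)
$U{\left(V,r \right)} = -157 + r^{2} + 149 V$ ($U{\left(V,r \right)} = \left(149 V + r^{2}\right) - 157 = \left(r^{2} + 149 V\right) - 157 = -157 + r^{2} + 149 V$)
$\frac{1}{U{\left(-283,w{\left(4,-2 \right)} \right)} - 52234} = \frac{1}{\left(-157 + \left(-9 + 4^{2} + \frac{1}{4} \left(-2\right)\right)^{2} + 149 \left(-283\right)\right) - 52234} = \frac{1}{\left(-157 + \left(-9 + 16 - \frac{1}{2}\right)^{2} - 42167\right) - 52234} = \frac{1}{\left(-157 + \left(\frac{13}{2}\right)^{2} - 42167\right) - 52234} = \frac{1}{\left(-157 + \frac{169}{4} - 42167\right) - 52234} = \frac{1}{- \frac{169127}{4} - 52234} = \frac{1}{- \frac{378063}{4}} = - \frac{4}{378063}$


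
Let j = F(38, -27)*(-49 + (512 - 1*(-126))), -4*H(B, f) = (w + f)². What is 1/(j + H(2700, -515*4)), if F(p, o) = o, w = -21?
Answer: -4/4394173 ≈ -9.1030e-7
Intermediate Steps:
H(B, f) = -(-21 + f)²/4
j = -15903 (j = -27*(-49 + (512 - 1*(-126))) = -27*(-49 + (512 + 126)) = -27*(-49 + 638) = -27*589 = -15903)
1/(j + H(2700, -515*4)) = 1/(-15903 - (-21 - 515*4)²/4) = 1/(-15903 - (-21 - 2060)²/4) = 1/(-15903 - ¼*(-2081)²) = 1/(-15903 - ¼*4330561) = 1/(-15903 - 4330561/4) = 1/(-4394173/4) = -4/4394173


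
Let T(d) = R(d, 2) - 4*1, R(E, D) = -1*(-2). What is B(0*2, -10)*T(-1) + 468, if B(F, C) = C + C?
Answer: 508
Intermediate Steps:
R(E, D) = 2
B(F, C) = 2*C
T(d) = -2 (T(d) = 2 - 4*1 = 2 - 4 = -2)
B(0*2, -10)*T(-1) + 468 = (2*(-10))*(-2) + 468 = -20*(-2) + 468 = 40 + 468 = 508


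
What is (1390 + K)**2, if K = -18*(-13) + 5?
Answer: 2653641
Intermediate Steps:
K = 239 (K = 234 + 5 = 239)
(1390 + K)**2 = (1390 + 239)**2 = 1629**2 = 2653641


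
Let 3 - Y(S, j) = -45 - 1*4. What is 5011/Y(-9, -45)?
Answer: 5011/52 ≈ 96.365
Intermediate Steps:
Y(S, j) = 52 (Y(S, j) = 3 - (-45 - 1*4) = 3 - (-45 - 4) = 3 - 1*(-49) = 3 + 49 = 52)
5011/Y(-9, -45) = 5011/52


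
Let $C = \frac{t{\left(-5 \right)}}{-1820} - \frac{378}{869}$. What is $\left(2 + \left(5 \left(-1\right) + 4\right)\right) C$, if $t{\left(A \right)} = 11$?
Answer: $- \frac{697519}{1581580} \approx -0.44103$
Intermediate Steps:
$C = - \frac{697519}{1581580}$ ($C = \frac{11}{-1820} - \frac{378}{869} = 11 \left(- \frac{1}{1820}\right) - \frac{378}{869} = - \frac{11}{1820} - \frac{378}{869} = - \frac{697519}{1581580} \approx -0.44103$)
$\left(2 + \left(5 \left(-1\right) + 4\right)\right) C = \left(2 + \left(5 \left(-1\right) + 4\right)\right) \left(- \frac{697519}{1581580}\right) = \left(2 + \left(-5 + 4\right)\right) \left(- \frac{697519}{1581580}\right) = \left(2 - 1\right) \left(- \frac{697519}{1581580}\right) = 1 \left(- \frac{697519}{1581580}\right) = - \frac{697519}{1581580}$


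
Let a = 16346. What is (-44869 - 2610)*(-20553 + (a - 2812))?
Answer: 333255101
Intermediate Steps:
(-44869 - 2610)*(-20553 + (a - 2812)) = (-44869 - 2610)*(-20553 + (16346 - 2812)) = -47479*(-20553 + 13534) = -47479*(-7019) = 333255101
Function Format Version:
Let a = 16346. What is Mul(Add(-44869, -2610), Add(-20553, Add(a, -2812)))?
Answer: 333255101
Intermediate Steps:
Mul(Add(-44869, -2610), Add(-20553, Add(a, -2812))) = Mul(Add(-44869, -2610), Add(-20553, Add(16346, -2812))) = Mul(-47479, Add(-20553, 13534)) = Mul(-47479, -7019) = 333255101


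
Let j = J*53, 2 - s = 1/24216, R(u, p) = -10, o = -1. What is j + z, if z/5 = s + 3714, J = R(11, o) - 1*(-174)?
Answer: 660418747/24216 ≈ 27272.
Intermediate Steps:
s = 48431/24216 (s = 2 - 1/24216 = 48431/24216 ≈ 2.0000)
J = 164 (J = -10 - 1*(-174) = -10 + 174 = 164)
j = 8692 (j = 164*53 = 8692)
z = 449933275/24216 (z = 5*(48431/24216 + 3714) = 5*(89986655/24216) = 449933275/24216 ≈ 18580.)
j + z = 8692 + 449933275/24216 = 660418747/24216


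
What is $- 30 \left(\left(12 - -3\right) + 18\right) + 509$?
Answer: $-481$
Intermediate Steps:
$- 30 \left(\left(12 - -3\right) + 18\right) + 509 = - 30 \left(\left(12 + 3\right) + 18\right) + 509 = - 30 \left(15 + 18\right) + 509 = \left(-30\right) 33 + 509 = -990 + 509 = -481$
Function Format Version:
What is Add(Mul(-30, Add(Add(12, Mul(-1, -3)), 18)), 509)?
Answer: -481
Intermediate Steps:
Add(Mul(-30, Add(Add(12, Mul(-1, -3)), 18)), 509) = Add(Mul(-30, Add(Add(12, 3), 18)), 509) = Add(Mul(-30, Add(15, 18)), 509) = Add(Mul(-30, 33), 509) = Add(-990, 509) = -481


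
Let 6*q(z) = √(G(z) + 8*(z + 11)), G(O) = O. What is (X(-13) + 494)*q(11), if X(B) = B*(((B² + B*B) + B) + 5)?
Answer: -1898*√187/3 ≈ -8651.6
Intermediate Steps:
X(B) = B*(5 + B + 2*B²) (X(B) = B*(((B² + B²) + B) + 5) = B*((2*B² + B) + 5) = B*((B + 2*B²) + 5) = B*(5 + B + 2*B²))
q(z) = √(88 + 9*z)/6 (q(z) = √(z + 8*(z + 11))/6 = √(z + 8*(11 + z))/6 = √(z + (88 + 8*z))/6 = √(88 + 9*z)/6)
(X(-13) + 494)*q(11) = (-13*(5 - 13 + 2*(-13)²) + 494)*(√(88 + 9*11)/6) = (-13*(5 - 13 + 2*169) + 494)*(√(88 + 99)/6) = (-13*(5 - 13 + 338) + 494)*(√187/6) = (-13*330 + 494)*(√187/6) = (-4290 + 494)*(√187/6) = -1898*√187/3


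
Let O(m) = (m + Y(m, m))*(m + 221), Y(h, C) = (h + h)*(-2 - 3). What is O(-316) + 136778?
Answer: -133402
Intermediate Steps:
Y(h, C) = -10*h (Y(h, C) = (2*h)*(-5) = -10*h)
O(m) = -9*m*(221 + m) (O(m) = (m - 10*m)*(m + 221) = (-9*m)*(221 + m) = -9*m*(221 + m))
O(-316) + 136778 = 9*(-316)*(-221 - 1*(-316)) + 136778 = 9*(-316)*(-221 + 316) + 136778 = 9*(-316)*95 + 136778 = -270180 + 136778 = -133402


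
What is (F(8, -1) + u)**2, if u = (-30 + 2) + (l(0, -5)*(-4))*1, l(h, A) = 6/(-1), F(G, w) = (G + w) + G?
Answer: 121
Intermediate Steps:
F(G, w) = w + 2*G
l(h, A) = -6 (l(h, A) = 6*(-1) = -6)
u = -4 (u = (-30 + 2) - 6*(-4)*1 = -28 + 24*1 = -28 + 24 = -4)
(F(8, -1) + u)**2 = ((-1 + 2*8) - 4)**2 = ((-1 + 16) - 4)**2 = (15 - 4)**2 = 11**2 = 121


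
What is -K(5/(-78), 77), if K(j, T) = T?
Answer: -77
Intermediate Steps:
-K(5/(-78), 77) = -1*77 = -77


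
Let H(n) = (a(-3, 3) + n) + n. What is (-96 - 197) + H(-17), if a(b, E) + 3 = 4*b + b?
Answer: -345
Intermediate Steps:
a(b, E) = -3 + 5*b (a(b, E) = -3 + (4*b + b) = -3 + 5*b)
H(n) = -18 + 2*n (H(n) = ((-3 + 5*(-3)) + n) + n = ((-3 - 15) + n) + n = (-18 + n) + n = -18 + 2*n)
(-96 - 197) + H(-17) = (-96 - 197) + (-18 + 2*(-17)) = -293 + (-18 - 34) = -293 - 52 = -345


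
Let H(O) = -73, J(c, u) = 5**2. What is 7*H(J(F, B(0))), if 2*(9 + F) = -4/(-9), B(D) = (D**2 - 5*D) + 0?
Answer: -511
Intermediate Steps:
B(D) = D**2 - 5*D
F = -79/9 (F = -9 + (-4/(-9))/2 = -9 + (-4*(-1/9))/2 = -9 + (1/2)*(4/9) = -9 + 2/9 = -79/9 ≈ -8.7778)
J(c, u) = 25
7*H(J(F, B(0))) = 7*(-73) = -511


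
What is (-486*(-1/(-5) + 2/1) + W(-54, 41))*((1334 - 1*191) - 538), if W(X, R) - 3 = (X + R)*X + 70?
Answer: -177991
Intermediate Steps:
W(X, R) = 73 + X*(R + X) (W(X, R) = 3 + ((X + R)*X + 70) = 3 + ((R + X)*X + 70) = 3 + (X*(R + X) + 70) = 3 + (70 + X*(R + X)) = 73 + X*(R + X))
(-486*(-1/(-5) + 2/1) + W(-54, 41))*((1334 - 1*191) - 538) = (-486*(-1/(-5) + 2/1) + (73 + (-54)**2 + 41*(-54)))*((1334 - 1*191) - 538) = (-486*(-1*(-1/5) + 2*1) + (73 + 2916 - 2214))*((1334 - 191) - 538) = (-486*(1/5 + 2) + 775)*(1143 - 538) = (-486*11/5 + 775)*605 = (-5346/5 + 775)*605 = -1471/5*605 = -177991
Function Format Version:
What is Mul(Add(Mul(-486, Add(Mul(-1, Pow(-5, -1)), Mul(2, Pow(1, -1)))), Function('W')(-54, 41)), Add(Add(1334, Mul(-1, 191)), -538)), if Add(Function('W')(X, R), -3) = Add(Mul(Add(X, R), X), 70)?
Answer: -177991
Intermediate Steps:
Function('W')(X, R) = Add(73, Mul(X, Add(R, X))) (Function('W')(X, R) = Add(3, Add(Mul(Add(X, R), X), 70)) = Add(3, Add(Mul(Add(R, X), X), 70)) = Add(3, Add(Mul(X, Add(R, X)), 70)) = Add(3, Add(70, Mul(X, Add(R, X)))) = Add(73, Mul(X, Add(R, X))))
Mul(Add(Mul(-486, Add(Mul(-1, Pow(-5, -1)), Mul(2, Pow(1, -1)))), Function('W')(-54, 41)), Add(Add(1334, Mul(-1, 191)), -538)) = Mul(Add(Mul(-486, Add(Mul(-1, Pow(-5, -1)), Mul(2, Pow(1, -1)))), Add(73, Pow(-54, 2), Mul(41, -54))), Add(Add(1334, Mul(-1, 191)), -538)) = Mul(Add(Mul(-486, Add(Mul(-1, Rational(-1, 5)), Mul(2, 1))), Add(73, 2916, -2214)), Add(Add(1334, -191), -538)) = Mul(Add(Mul(-486, Add(Rational(1, 5), 2)), 775), Add(1143, -538)) = Mul(Add(Mul(-486, Rational(11, 5)), 775), 605) = Mul(Add(Rational(-5346, 5), 775), 605) = Mul(Rational(-1471, 5), 605) = -177991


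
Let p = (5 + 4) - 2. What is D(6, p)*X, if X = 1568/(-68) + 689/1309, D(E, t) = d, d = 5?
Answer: -8675/77 ≈ -112.66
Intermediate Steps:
p = 7 (p = 9 - 2 = 7)
D(E, t) = 5
X = -1735/77 (X = 1568*(-1/68) + 689*(1/1309) = -392/17 + 689/1309 = -1735/77 ≈ -22.532)
D(6, p)*X = 5*(-1735/77) = -8675/77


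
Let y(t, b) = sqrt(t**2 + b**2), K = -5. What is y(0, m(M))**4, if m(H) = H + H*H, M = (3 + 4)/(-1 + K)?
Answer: 2401/1679616 ≈ 0.0014295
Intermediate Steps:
M = -7/6 (M = (3 + 4)/(-1 - 5) = 7/(-6) = 7*(-1/6) = -7/6 ≈ -1.1667)
m(H) = H + H**2
y(t, b) = sqrt(b**2 + t**2)
y(0, m(M))**4 = (sqrt((-7*(1 - 7/6)/6)**2 + 0**2))**4 = (sqrt((-7/6*(-1/6))**2 + 0))**4 = (sqrt((7/36)**2 + 0))**4 = (sqrt(49/1296 + 0))**4 = (sqrt(49/1296))**4 = (7/36)**4 = 2401/1679616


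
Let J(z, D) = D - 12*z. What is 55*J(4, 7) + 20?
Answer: -2235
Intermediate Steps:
55*J(4, 7) + 20 = 55*(7 - 12*4) + 20 = 55*(7 - 48) + 20 = 55*(-41) + 20 = -2255 + 20 = -2235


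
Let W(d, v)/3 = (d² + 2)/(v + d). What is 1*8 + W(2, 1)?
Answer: 14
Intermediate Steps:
W(d, v) = 3*(2 + d²)/(d + v) (W(d, v) = 3*((d² + 2)/(v + d)) = 3*((2 + d²)/(d + v)) = 3*(2 + d²)/(d + v))
1*8 + W(2, 1) = 1*8 + 3*(2 + 2²)/(2 + 1) = 8 + 3*(2 + 4)/3 = 8 + 3*(⅓)*6 = 8 + 6 = 14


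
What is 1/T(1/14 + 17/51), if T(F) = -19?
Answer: -1/19 ≈ -0.052632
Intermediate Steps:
1/T(1/14 + 17/51) = 1/(-19) = -1/19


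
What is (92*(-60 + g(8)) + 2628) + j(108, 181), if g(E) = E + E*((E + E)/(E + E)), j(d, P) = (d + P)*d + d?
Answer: 29900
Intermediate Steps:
j(d, P) = d + d*(P + d) (j(d, P) = (P + d)*d + d = d*(P + d) + d = d + d*(P + d))
g(E) = 2*E (g(E) = E + E*((2*E)/((2*E))) = E + E*((2*E)*(1/(2*E))) = E + E*1 = E + E = 2*E)
(92*(-60 + g(8)) + 2628) + j(108, 181) = (92*(-60 + 2*8) + 2628) + 108*(1 + 181 + 108) = (92*(-60 + 16) + 2628) + 108*290 = (92*(-44) + 2628) + 31320 = (-4048 + 2628) + 31320 = -1420 + 31320 = 29900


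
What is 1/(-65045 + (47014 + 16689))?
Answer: -1/1342 ≈ -0.00074516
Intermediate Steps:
1/(-65045 + (47014 + 16689)) = 1/(-65045 + 63703) = 1/(-1342) = -1/1342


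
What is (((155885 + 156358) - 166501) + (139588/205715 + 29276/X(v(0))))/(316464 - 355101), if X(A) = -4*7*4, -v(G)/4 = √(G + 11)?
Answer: -837975115219/222549892740 ≈ -3.7653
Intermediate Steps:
v(G) = -4*√(11 + G) (v(G) = -4*√(G + 11) = -4*√(11 + G))
X(A) = -112 (X(A) = -28*4 = -112)
(((155885 + 156358) - 166501) + (139588/205715 + 29276/X(v(0))))/(316464 - 355101) = (((155885 + 156358) - 166501) + (139588/205715 + 29276/(-112)))/(316464 - 355101) = ((312243 - 166501) + (139588*(1/205715) + 29276*(-1/112)))/(-38637) = (145742 + (139588/205715 - 7319/28))*(-1/38637) = (145742 - 1501719621/5760020)*(-1/38637) = (837975115219/5760020)*(-1/38637) = -837975115219/222549892740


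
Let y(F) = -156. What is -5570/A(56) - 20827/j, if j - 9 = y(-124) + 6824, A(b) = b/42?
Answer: -55827989/13354 ≈ -4180.6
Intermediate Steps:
A(b) = b/42 (A(b) = b*(1/42) = b/42)
j = 6677 (j = 9 + (-156 + 6824) = 9 + 6668 = 6677)
-5570/A(56) - 20827/j = -5570/((1/42)*56) - 20827/6677 = -5570/4/3 - 20827*1/6677 = -5570*3/4 - 20827/6677 = -8355/2 - 20827/6677 = -55827989/13354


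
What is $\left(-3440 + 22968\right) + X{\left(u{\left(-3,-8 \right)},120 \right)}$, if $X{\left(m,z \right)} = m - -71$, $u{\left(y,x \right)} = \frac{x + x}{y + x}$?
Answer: $\frac{215605}{11} \approx 19600.0$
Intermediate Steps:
$u{\left(y,x \right)} = \frac{2 x}{x + y}$
$X{\left(m,z \right)} = 71 + m$ ($X{\left(m,z \right)} = m + 71 = 71 + m$)
$\left(-3440 + 22968\right) + X{\left(u{\left(-3,-8 \right)},120 \right)} = \left(-3440 + 22968\right) + \left(71 + 2 \left(-8\right) \frac{1}{-8 - 3}\right) = 19528 + \left(71 + 2 \left(-8\right) \frac{1}{-11}\right) = 19528 + \left(71 + 2 \left(-8\right) \left(- \frac{1}{11}\right)\right) = 19528 + \left(71 + \frac{16}{11}\right) = 19528 + \frac{797}{11} = \frac{215605}{11}$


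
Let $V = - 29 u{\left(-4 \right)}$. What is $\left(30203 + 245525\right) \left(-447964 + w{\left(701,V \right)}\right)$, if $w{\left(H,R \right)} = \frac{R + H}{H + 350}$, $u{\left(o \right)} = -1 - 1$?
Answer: $- \frac{129815335621840}{1051} \approx -1.2352 \cdot 10^{11}$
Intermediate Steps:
$u{\left(o \right)} = -2$ ($u{\left(o \right)} = -1 - 1 = -2$)
$V = 58$ ($V = \left(-29\right) \left(-2\right) = 58$)
$w{\left(H,R \right)} = \frac{H + R}{350 + H}$
$\left(30203 + 245525\right) \left(-447964 + w{\left(701,V \right)}\right) = \left(30203 + 245525\right) \left(-447964 + \frac{701 + 58}{350 + 701}\right) = 275728 \left(-447964 + \frac{1}{1051} \cdot 759\right) = 275728 \left(-447964 + \frac{759}{1051}\right) = 275728 \left(- \frac{470809405}{1051}\right) = - \frac{129815335621840}{1051}$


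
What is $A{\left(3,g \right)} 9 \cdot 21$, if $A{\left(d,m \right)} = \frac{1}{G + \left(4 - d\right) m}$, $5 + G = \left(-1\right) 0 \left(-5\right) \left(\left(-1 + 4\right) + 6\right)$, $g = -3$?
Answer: $- \frac{189}{8} \approx -23.625$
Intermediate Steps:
$G = -5$ ($G = -5 + \left(-1\right) 0 \left(-5\right) \left(\left(-1 + 4\right) + 6\right) = -5 + 0 \left(-5\right) \left(3 + 6\right) = -5 + 0 \cdot 9 = -5 + 0 = -5$)
$A{\left(d,m \right)} = \frac{1}{-5 + m \left(4 - d\right)}$ ($A{\left(d,m \right)} = \frac{1}{-5 + \left(4 - d\right) m} = \frac{1}{-5 + m \left(4 - d\right)}$)
$A{\left(3,g \right)} 9 \cdot 21 = - \frac{1}{5 - -12 + 3 \left(-3\right)} 9 \cdot 21 = - \frac{1}{5 + 12 - 9} \cdot 9 \cdot 21 = - \frac{1}{8} \cdot 9 \cdot 21 = \left(-1\right) \frac{1}{8} \cdot 9 \cdot 21 = \left(- \frac{1}{8}\right) 9 \cdot 21 = \left(- \frac{9}{8}\right) 21 = - \frac{189}{8}$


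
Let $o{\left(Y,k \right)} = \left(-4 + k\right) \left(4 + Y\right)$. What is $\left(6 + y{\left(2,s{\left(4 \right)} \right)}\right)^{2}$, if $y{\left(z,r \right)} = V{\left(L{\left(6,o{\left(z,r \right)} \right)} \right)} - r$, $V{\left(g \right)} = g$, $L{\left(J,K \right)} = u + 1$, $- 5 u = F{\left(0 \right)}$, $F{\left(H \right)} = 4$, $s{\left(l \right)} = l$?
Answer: $\frac{121}{25} \approx 4.84$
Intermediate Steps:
$u = - \frac{4}{5}$ ($u = \left(- \frac{1}{5}\right) 4 = - \frac{4}{5} \approx -0.8$)
$L{\left(J,K \right)} = \frac{1}{5}$ ($L{\left(J,K \right)} = - \frac{4}{5} + 1 = \frac{1}{5}$)
$y{\left(z,r \right)} = \frac{1}{5} - r$
$\left(6 + y{\left(2,s{\left(4 \right)} \right)}\right)^{2} = \left(6 + \left(\frac{1}{5} - 4\right)\right)^{2} = \left(6 - \frac{19}{5}\right)^{2} = \left(\frac{11}{5}\right)^{2} = \frac{121}{25}$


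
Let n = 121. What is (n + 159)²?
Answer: 78400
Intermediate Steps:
(n + 159)² = (121 + 159)² = 280² = 78400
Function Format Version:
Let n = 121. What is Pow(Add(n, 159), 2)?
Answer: 78400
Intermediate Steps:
Pow(Add(n, 159), 2) = Pow(Add(121, 159), 2) = Pow(280, 2) = 78400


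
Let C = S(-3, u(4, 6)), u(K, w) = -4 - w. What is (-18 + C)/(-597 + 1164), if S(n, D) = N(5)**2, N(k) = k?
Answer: 1/81 ≈ 0.012346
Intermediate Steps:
S(n, D) = 25 (S(n, D) = 5**2 = 25)
C = 25
(-18 + C)/(-597 + 1164) = (-18 + 25)/(-597 + 1164) = 7/567 = (1/567)*7 = 1/81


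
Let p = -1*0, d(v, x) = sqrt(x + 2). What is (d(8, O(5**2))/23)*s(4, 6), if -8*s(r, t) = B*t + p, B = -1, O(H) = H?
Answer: 9*sqrt(3)/92 ≈ 0.16944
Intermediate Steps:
d(v, x) = sqrt(2 + x)
p = 0
s(r, t) = t/8 (s(r, t) = -(-t + 0)/8 = -(-1)*t/8 = t/8)
(d(8, O(5**2))/23)*s(4, 6) = (sqrt(2 + 5**2)/23)*((1/8)*6) = (sqrt(2 + 25)*(1/23))*(3/4) = (sqrt(27)*(1/23))*(3/4) = ((3*sqrt(3))*(1/23))*(3/4) = (3*sqrt(3)/23)*(3/4) = 9*sqrt(3)/92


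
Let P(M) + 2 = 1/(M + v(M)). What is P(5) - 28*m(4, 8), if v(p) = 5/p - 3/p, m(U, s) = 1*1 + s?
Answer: -6853/27 ≈ -253.81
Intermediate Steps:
m(U, s) = 1 + s
v(p) = 2/p
P(M) = -2 + 1/(M + 2/M)
P(5) - 28*m(4, 8) = (-4 + 5 - 2*5²)/(2 + 5²) - 28*(1 + 8) = (-4 + 5 - 2*25)/(2 + 25) - 28*9 = (-4 + 5 - 50)/27 - 252 = (1/27)*(-49) - 252 = -49/27 - 252 = -6853/27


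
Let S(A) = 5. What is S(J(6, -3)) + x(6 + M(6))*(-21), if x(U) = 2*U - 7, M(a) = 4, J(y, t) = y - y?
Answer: -268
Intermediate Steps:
J(y, t) = 0
x(U) = -7 + 2*U
S(J(6, -3)) + x(6 + M(6))*(-21) = 5 + (-7 + 2*(6 + 4))*(-21) = 5 + (-7 + 2*10)*(-21) = 5 + (-7 + 20)*(-21) = 5 + 13*(-21) = 5 - 273 = -268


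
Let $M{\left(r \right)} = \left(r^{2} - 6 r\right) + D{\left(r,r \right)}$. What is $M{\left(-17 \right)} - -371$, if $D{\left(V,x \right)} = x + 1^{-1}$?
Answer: $746$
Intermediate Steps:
$D{\left(V,x \right)} = 1 + x$ ($D{\left(V,x \right)} = x + 1 = 1 + x$)
$M{\left(r \right)} = 1 + r^{2} - 5 r$ ($M{\left(r \right)} = \left(r^{2} - 6 r\right) + \left(1 + r\right) = 1 + r^{2} - 5 r$)
$M{\left(-17 \right)} - -371 = \left(1 + \left(-17\right)^{2} - -85\right) - -371 = \left(1 + 289 + 85\right) + 371 = 375 + 371 = 746$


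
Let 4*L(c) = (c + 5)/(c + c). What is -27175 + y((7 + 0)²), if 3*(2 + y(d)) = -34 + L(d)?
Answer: -15986713/588 ≈ -27188.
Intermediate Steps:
L(c) = (5 + c)/(8*c) (L(c) = ((c + 5)/(c + c))/4 = ((5 + c)/((2*c)))/4 = ((5 + c)*(1/(2*c)))/4 = ((5 + c)/(2*c))/4 = (5 + c)/(8*c))
y(d) = -40/3 + (5 + d)/(24*d) (y(d) = -2 + (-34 + (5 + d)/(8*d))/3 = -2 + (-34/3 + (5 + d)/(24*d)) = -40/3 + (5 + d)/(24*d))
-27175 + y((7 + 0)²) = -27175 + (5 - 319*(7 + 0)²)/(24*((7 + 0)²)) = -27175 + (5 - 319*7²)/(24*(7²)) = -27175 + (1/24)*(5 - 319*49)/49 = -27175 + (1/24)*(1/49)*(5 - 15631) = -27175 + (1/24)*(1/49)*(-15626) = -27175 - 7813/588 = -15986713/588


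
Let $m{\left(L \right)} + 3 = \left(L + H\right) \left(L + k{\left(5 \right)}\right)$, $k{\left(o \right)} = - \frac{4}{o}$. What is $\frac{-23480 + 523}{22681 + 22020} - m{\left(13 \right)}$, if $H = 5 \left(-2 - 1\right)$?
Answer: $\frac{6009252}{223505} \approx 26.886$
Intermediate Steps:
$H = -15$ ($H = 5 \left(-3\right) = -15$)
$m{\left(L \right)} = -3 + \left(-15 + L\right) \left(- \frac{4}{5} + L\right)$ ($m{\left(L \right)} = -3 + \left(L - 15\right) \left(L - \frac{4}{5}\right) = -3 + \left(-15 + L\right) \left(L - \frac{4}{5}\right) = -3 + \left(-15 + L\right) \left(- \frac{4}{5} + L\right)$)
$\frac{-23480 + 523}{22681 + 22020} - m{\left(13 \right)} = \frac{-23480 + 523}{22681 + 22020} - \left(9 + 13^{2} - \frac{1027}{5}\right) = - \frac{22957}{44701} - \left(9 + 169 - \frac{1027}{5}\right) = \left(-22957\right) \frac{1}{44701} - - \frac{137}{5} = - \frac{22957}{44701} + \frac{137}{5} = \frac{6009252}{223505}$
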